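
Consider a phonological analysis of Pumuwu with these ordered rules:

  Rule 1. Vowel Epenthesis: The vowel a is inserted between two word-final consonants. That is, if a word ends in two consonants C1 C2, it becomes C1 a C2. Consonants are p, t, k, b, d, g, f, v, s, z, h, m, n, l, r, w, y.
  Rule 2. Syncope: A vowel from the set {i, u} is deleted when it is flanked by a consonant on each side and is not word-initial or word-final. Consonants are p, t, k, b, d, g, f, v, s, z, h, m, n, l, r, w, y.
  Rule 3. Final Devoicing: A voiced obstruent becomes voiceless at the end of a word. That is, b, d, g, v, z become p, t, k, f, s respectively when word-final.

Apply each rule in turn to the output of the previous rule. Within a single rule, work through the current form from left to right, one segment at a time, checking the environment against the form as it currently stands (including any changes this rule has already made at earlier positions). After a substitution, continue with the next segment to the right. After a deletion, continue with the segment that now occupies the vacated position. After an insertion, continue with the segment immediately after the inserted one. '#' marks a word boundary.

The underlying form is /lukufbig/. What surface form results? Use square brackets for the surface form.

[lkfbk]

Rule 1 Vowel Epenthesis: no change — [lukufbig]
Rule 2 Syncope: [lukufbig] → [lkfbg]
Rule 3 Final Devoicing: [lkfbg] → [lkfbk]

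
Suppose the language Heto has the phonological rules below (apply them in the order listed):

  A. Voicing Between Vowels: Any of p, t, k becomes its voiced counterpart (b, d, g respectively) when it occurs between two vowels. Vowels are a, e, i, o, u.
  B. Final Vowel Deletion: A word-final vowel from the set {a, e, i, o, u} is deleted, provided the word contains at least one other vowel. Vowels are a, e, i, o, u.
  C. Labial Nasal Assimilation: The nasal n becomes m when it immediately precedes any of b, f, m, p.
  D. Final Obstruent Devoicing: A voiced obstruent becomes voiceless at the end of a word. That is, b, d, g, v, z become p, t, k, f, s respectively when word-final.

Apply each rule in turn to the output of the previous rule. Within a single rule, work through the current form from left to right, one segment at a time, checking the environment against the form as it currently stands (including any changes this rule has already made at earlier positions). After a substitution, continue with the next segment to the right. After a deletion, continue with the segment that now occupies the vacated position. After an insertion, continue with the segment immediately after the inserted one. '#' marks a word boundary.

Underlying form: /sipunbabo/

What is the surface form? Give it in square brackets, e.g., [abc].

A Voicing Between Vowels: [sipunbabo] → [sibunbabo]
B Final Vowel Deletion: [sibunbabo] → [sibunbab]
C Labial Nasal Assimilation: [sibunbab] → [sibumbab]
D Final Obstruent Devoicing: [sibumbab] → [sibumbap]

[sibumbap]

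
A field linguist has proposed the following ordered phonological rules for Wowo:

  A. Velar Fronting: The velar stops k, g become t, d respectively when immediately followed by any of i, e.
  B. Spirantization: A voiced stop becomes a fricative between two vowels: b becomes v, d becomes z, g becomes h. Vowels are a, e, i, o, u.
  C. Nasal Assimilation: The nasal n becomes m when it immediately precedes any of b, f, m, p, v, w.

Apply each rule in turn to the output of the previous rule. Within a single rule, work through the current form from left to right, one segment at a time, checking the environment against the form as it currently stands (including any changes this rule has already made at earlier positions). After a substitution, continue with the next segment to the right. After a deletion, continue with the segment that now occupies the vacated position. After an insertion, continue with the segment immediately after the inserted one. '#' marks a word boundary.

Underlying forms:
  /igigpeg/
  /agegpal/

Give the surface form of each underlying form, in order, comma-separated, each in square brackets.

[izigpeg], [azegpal]

/igigpeg/:
  A Velar Fronting: [igigpeg] → [idigpeg]
  B Spirantization: [idigpeg] → [izigpeg]
  C Nasal Assimilation: no change — [izigpeg]
/agegpal/:
  A Velar Fronting: [agegpal] → [adegpal]
  B Spirantization: [adegpal] → [azegpal]
  C Nasal Assimilation: no change — [azegpal]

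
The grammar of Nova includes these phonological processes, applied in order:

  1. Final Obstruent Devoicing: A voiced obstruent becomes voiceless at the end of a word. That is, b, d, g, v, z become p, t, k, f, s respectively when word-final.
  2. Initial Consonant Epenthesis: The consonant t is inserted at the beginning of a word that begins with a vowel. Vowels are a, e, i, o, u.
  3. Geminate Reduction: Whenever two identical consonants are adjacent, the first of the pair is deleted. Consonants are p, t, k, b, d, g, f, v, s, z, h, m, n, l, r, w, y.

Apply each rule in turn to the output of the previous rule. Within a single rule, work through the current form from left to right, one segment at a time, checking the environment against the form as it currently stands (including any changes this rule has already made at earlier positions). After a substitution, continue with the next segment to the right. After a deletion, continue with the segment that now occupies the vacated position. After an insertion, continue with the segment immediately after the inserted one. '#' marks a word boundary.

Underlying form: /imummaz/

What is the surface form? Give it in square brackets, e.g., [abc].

1 Final Obstruent Devoicing: [imummaz] → [imummas]
2 Initial Consonant Epenthesis: [imummas] → [timummas]
3 Geminate Reduction: [timummas] → [timumas]

[timumas]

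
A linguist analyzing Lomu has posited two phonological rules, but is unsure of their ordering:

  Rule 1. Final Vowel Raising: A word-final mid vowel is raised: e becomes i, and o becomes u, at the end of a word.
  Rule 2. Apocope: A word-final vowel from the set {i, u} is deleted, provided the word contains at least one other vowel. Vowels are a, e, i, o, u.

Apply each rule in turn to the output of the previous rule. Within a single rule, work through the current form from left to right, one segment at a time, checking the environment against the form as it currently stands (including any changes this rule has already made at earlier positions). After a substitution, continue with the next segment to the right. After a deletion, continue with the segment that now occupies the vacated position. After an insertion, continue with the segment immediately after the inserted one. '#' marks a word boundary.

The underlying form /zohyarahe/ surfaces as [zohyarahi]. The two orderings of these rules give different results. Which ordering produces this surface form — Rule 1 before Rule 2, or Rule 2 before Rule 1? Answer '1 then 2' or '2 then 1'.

2 then 1

Order 1 then 2:
  1 Final Vowel Raising: [zohyarahe] → [zohyarahi]
  2 Apocope: [zohyarahi] → [zohyarah]
  result: [zohyarah]
Order 2 then 1:
  2 Apocope: no change — [zohyarahe]
  1 Final Vowel Raising: [zohyarahe] → [zohyarahi]
  result: [zohyarahi]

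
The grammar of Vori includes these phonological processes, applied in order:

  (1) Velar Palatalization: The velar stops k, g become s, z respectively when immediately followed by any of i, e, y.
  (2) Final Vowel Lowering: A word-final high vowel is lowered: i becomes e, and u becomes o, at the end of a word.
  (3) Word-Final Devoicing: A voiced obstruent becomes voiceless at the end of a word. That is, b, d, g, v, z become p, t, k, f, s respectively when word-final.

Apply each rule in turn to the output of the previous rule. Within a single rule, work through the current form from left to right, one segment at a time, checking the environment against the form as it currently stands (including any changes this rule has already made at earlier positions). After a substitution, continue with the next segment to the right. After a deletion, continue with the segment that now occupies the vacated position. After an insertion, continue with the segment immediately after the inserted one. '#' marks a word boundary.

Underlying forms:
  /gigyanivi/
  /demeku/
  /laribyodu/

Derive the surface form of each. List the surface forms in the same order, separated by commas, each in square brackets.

/gigyanivi/:
  (1) Velar Palatalization: [gigyanivi] → [zizyanivi]
  (2) Final Vowel Lowering: [zizyanivi] → [zizyanive]
  (3) Word-Final Devoicing: no change — [zizyanive]
/demeku/:
  (1) Velar Palatalization: no change — [demeku]
  (2) Final Vowel Lowering: [demeku] → [demeko]
  (3) Word-Final Devoicing: no change — [demeko]
/laribyodu/:
  (1) Velar Palatalization: no change — [laribyodu]
  (2) Final Vowel Lowering: [laribyodu] → [laribyodo]
  (3) Word-Final Devoicing: no change — [laribyodo]

[zizyanive], [demeko], [laribyodo]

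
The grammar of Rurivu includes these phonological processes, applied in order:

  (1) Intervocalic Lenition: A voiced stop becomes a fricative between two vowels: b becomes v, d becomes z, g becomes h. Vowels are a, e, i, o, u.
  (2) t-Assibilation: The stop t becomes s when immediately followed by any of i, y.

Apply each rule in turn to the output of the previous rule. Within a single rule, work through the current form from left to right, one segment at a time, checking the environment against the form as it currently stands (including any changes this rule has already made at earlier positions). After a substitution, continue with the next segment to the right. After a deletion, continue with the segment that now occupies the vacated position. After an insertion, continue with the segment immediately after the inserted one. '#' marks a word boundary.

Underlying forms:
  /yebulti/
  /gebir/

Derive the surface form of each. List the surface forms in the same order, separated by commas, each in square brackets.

[yevulsi], [gevir]

/yebulti/:
  (1) Intervocalic Lenition: [yebulti] → [yevulti]
  (2) t-Assibilation: [yevulti] → [yevulsi]
/gebir/:
  (1) Intervocalic Lenition: [gebir] → [gevir]
  (2) t-Assibilation: no change — [gevir]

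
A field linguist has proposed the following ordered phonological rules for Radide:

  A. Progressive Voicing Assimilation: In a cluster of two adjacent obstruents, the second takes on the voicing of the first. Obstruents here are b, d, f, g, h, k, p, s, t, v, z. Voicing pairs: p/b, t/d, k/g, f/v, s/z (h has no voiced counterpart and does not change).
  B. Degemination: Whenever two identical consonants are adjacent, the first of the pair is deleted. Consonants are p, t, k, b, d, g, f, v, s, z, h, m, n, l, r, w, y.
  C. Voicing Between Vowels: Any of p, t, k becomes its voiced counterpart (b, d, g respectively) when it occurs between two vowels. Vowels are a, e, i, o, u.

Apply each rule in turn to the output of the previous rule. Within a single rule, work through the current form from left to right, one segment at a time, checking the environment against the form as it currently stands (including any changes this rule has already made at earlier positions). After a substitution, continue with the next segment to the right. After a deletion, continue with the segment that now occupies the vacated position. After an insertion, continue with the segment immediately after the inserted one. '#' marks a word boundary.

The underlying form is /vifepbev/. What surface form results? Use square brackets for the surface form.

[vifebev]

A Progressive Voicing Assimilation: [vifepbev] → [vifeppev]
B Degemination: [vifeppev] → [vifepev]
C Voicing Between Vowels: [vifepev] → [vifebev]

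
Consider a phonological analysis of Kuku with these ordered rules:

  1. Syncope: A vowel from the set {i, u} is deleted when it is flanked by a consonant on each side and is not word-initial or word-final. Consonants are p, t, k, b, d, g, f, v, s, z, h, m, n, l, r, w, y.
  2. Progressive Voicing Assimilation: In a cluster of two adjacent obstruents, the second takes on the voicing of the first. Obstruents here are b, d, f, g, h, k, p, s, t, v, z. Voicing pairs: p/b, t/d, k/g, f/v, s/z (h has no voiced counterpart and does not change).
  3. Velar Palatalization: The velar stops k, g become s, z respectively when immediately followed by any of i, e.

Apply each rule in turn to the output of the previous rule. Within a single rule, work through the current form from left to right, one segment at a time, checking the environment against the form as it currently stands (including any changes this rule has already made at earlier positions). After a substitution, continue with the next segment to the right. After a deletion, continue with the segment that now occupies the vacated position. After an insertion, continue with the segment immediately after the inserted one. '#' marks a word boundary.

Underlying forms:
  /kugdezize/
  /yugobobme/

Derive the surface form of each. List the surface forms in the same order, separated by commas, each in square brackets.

[kktezze], [ygobobme]

/kugdezize/:
  1 Syncope: [kugdezize] → [kgdezze]
  2 Progressive Voicing Assimilation: [kgdezze] → [kktezze]
  3 Velar Palatalization: no change — [kktezze]
/yugobobme/:
  1 Syncope: [yugobobme] → [ygobobme]
  2 Progressive Voicing Assimilation: no change — [ygobobme]
  3 Velar Palatalization: no change — [ygobobme]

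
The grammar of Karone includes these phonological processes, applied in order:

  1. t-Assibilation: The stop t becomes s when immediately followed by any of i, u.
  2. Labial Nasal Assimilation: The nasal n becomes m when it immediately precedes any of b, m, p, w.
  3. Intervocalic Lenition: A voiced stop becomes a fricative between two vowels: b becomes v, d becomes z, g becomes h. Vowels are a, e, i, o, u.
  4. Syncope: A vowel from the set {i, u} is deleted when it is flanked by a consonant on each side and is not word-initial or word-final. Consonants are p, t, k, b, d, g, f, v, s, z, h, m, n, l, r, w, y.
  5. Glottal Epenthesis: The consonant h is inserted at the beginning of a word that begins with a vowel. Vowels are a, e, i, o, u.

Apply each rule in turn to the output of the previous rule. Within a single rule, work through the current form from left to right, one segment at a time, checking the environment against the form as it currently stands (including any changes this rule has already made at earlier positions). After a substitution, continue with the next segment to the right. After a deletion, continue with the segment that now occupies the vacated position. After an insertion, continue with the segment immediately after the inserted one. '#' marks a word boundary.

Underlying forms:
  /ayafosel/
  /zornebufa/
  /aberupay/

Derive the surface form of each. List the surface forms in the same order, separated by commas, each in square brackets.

[hayafosel], [zornevfa], [haverpay]

/ayafosel/:
  1 t-Assibilation: no change — [ayafosel]
  2 Labial Nasal Assimilation: no change — [ayafosel]
  3 Intervocalic Lenition: no change — [ayafosel]
  4 Syncope: no change — [ayafosel]
  5 Glottal Epenthesis: [ayafosel] → [hayafosel]
/zornebufa/:
  1 t-Assibilation: no change — [zornebufa]
  2 Labial Nasal Assimilation: no change — [zornebufa]
  3 Intervocalic Lenition: [zornebufa] → [zornevufa]
  4 Syncope: [zornevufa] → [zornevfa]
  5 Glottal Epenthesis: no change — [zornevfa]
/aberupay/:
  1 t-Assibilation: no change — [aberupay]
  2 Labial Nasal Assimilation: no change — [aberupay]
  3 Intervocalic Lenition: [aberupay] → [averupay]
  4 Syncope: [averupay] → [averpay]
  5 Glottal Epenthesis: [averpay] → [haverpay]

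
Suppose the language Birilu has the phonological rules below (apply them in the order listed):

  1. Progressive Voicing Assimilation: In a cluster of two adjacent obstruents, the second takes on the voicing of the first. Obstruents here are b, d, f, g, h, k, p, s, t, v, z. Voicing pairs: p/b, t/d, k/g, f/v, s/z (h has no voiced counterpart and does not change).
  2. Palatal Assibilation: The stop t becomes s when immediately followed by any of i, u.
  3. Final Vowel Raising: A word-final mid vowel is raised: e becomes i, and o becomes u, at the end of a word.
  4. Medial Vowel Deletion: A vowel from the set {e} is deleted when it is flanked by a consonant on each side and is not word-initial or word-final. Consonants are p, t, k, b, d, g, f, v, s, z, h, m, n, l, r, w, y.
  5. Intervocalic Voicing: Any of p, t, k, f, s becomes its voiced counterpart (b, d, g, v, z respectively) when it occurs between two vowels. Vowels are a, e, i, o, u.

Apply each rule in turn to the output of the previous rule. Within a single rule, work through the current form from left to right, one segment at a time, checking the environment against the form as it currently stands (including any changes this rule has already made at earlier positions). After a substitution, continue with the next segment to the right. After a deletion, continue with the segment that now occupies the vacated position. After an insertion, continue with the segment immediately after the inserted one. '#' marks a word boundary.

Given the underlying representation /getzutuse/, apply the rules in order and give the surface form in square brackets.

1 Progressive Voicing Assimilation: [getzutuse] → [getsutuse]
2 Palatal Assibilation: [getsutuse] → [getsususe]
3 Final Vowel Raising: [getsususe] → [getsususi]
4 Medial Vowel Deletion: [getsususi] → [gtsususi]
5 Intervocalic Voicing: [gtsususi] → [gtsuzuzi]

[gtsuzuzi]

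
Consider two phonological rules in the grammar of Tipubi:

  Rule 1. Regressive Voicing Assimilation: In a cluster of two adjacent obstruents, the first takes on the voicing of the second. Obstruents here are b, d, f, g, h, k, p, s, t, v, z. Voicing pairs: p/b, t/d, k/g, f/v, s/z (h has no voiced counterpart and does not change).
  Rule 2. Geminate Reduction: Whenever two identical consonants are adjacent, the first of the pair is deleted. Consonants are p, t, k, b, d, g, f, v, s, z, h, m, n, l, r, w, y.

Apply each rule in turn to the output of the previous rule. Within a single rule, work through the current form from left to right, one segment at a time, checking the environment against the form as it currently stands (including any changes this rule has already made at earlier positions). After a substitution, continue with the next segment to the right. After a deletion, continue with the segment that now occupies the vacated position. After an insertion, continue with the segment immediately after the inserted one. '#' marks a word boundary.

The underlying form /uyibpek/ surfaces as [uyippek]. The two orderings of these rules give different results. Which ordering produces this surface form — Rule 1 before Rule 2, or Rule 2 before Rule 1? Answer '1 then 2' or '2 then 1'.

Order 1 then 2:
  1 Regressive Voicing Assimilation: [uyibpek] → [uyippek]
  2 Geminate Reduction: [uyippek] → [uyipek]
  result: [uyipek]
Order 2 then 1:
  2 Geminate Reduction: no change — [uyibpek]
  1 Regressive Voicing Assimilation: [uyibpek] → [uyippek]
  result: [uyippek]

2 then 1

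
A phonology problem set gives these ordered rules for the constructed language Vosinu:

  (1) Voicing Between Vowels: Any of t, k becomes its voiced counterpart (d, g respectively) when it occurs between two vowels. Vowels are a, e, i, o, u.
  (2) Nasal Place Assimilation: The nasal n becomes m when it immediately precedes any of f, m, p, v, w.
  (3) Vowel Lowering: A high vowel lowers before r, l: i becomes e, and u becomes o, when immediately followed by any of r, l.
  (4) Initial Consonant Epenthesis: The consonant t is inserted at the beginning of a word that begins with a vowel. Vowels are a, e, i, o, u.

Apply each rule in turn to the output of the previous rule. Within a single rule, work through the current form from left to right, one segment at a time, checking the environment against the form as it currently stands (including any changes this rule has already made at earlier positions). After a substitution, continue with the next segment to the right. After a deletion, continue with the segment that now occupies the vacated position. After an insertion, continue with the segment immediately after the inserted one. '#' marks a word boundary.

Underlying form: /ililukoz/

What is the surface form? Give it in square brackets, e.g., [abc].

[telelugoz]

(1) Voicing Between Vowels: [ililukoz] → [ililugoz]
(2) Nasal Place Assimilation: no change — [ililugoz]
(3) Vowel Lowering: [ililugoz] → [elelugoz]
(4) Initial Consonant Epenthesis: [elelugoz] → [telelugoz]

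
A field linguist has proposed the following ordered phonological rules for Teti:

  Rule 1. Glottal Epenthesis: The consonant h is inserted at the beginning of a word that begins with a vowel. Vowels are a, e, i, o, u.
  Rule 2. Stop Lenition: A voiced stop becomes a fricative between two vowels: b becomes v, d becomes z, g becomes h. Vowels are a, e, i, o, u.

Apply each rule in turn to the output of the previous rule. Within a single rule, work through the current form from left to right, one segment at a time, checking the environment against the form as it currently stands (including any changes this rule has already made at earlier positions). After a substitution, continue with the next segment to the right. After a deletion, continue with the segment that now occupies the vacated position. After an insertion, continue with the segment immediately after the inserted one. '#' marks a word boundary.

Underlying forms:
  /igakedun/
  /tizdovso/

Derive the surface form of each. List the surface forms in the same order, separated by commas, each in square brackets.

/igakedun/:
  Rule 1 Glottal Epenthesis: [igakedun] → [higakedun]
  Rule 2 Stop Lenition: [higakedun] → [hihakezun]
/tizdovso/:
  Rule 1 Glottal Epenthesis: no change — [tizdovso]
  Rule 2 Stop Lenition: no change — [tizdovso]

[hihakezun], [tizdovso]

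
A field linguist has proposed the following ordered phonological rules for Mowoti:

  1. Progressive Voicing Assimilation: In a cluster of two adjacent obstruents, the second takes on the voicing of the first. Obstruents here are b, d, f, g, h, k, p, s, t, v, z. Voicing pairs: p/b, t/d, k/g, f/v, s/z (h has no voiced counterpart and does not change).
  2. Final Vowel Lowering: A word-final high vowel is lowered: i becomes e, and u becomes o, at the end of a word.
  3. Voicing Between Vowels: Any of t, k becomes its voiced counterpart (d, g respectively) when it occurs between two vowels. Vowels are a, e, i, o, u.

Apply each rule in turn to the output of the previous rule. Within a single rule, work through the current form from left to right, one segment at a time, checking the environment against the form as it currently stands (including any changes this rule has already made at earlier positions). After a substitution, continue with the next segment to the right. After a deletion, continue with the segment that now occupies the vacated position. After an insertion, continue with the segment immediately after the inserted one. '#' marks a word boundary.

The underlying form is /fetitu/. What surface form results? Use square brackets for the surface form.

1 Progressive Voicing Assimilation: no change — [fetitu]
2 Final Vowel Lowering: [fetitu] → [fetito]
3 Voicing Between Vowels: [fetito] → [fedido]

[fedido]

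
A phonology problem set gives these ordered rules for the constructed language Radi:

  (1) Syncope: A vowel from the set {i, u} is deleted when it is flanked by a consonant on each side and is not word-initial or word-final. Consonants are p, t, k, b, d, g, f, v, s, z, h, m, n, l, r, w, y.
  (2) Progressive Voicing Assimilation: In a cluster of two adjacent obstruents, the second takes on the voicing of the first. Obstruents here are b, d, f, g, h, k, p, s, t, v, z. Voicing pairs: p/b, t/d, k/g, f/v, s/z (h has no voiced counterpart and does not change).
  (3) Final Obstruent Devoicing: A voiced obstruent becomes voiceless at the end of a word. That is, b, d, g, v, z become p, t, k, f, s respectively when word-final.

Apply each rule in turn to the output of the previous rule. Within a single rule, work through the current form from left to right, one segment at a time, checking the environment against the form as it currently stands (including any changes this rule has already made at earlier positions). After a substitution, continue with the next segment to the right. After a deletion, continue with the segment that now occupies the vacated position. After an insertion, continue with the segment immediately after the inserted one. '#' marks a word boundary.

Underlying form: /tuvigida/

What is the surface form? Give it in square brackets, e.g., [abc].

(1) Syncope: [tuvigida] → [tvgda]
(2) Progressive Voicing Assimilation: [tvgda] → [tfkta]
(3) Final Obstruent Devoicing: no change — [tfkta]

[tfkta]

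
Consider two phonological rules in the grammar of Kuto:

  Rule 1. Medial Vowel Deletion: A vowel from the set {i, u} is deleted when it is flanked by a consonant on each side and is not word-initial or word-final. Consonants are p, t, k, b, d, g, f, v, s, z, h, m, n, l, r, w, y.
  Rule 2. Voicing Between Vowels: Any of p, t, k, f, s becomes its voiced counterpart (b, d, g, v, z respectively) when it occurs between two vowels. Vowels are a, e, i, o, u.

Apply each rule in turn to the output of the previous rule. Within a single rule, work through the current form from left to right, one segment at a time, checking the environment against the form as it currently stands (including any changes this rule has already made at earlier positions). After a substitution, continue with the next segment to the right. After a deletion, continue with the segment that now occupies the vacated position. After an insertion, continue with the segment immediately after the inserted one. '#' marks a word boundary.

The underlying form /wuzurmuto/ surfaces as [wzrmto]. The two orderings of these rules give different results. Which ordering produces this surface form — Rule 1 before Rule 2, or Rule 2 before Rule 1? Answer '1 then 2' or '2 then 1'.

Order 1 then 2:
  1 Medial Vowel Deletion: [wuzurmuto] → [wzrmto]
  2 Voicing Between Vowels: no change — [wzrmto]
  result: [wzrmto]
Order 2 then 1:
  2 Voicing Between Vowels: [wuzurmuto] → [wuzurmudo]
  1 Medial Vowel Deletion: [wuzurmudo] → [wzrmdo]
  result: [wzrmdo]

1 then 2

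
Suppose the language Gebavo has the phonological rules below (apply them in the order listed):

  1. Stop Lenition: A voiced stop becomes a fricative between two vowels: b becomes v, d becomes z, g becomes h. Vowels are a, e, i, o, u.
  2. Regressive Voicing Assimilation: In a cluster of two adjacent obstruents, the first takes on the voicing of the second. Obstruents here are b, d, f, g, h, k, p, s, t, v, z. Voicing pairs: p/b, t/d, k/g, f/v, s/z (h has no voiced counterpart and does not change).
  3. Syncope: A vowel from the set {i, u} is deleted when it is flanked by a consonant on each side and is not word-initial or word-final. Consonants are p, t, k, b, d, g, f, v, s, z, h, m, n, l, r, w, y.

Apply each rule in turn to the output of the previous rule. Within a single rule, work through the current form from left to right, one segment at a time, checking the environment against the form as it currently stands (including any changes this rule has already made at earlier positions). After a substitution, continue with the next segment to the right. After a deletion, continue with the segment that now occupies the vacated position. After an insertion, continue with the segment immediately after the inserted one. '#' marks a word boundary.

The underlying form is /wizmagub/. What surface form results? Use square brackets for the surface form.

1 Stop Lenition: [wizmagub] → [wizmahub]
2 Regressive Voicing Assimilation: no change — [wizmahub]
3 Syncope: [wizmahub] → [wzmahb]

[wzmahb]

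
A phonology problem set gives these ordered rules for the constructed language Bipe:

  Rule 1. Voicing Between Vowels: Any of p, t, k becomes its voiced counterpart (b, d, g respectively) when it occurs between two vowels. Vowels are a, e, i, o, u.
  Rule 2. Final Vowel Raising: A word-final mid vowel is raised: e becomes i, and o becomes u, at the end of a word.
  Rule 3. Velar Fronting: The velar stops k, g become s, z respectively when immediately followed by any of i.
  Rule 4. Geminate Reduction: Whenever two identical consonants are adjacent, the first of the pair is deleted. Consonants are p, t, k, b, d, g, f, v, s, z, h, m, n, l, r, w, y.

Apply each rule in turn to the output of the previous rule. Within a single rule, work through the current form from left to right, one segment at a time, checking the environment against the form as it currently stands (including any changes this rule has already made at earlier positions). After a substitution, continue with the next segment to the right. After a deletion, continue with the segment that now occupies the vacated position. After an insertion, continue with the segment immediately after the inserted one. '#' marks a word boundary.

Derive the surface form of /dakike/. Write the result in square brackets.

Rule 1 Voicing Between Vowels: [dakike] → [dagige]
Rule 2 Final Vowel Raising: [dagige] → [dagigi]
Rule 3 Velar Fronting: [dagigi] → [dazizi]
Rule 4 Geminate Reduction: no change — [dazizi]

[dazizi]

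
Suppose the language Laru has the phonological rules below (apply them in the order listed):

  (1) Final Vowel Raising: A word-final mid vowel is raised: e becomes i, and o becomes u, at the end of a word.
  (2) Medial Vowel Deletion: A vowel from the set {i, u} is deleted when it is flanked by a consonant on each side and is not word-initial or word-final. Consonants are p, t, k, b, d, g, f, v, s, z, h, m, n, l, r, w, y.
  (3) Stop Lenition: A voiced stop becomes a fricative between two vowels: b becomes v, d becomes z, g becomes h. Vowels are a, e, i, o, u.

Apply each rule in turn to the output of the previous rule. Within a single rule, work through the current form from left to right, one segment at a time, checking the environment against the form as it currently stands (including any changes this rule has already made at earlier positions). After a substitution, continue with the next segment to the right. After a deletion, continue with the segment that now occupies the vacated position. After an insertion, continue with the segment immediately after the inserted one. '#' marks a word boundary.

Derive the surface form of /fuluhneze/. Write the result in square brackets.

[flhnezi]

(1) Final Vowel Raising: [fuluhneze] → [fuluhnezi]
(2) Medial Vowel Deletion: [fuluhnezi] → [flhnezi]
(3) Stop Lenition: no change — [flhnezi]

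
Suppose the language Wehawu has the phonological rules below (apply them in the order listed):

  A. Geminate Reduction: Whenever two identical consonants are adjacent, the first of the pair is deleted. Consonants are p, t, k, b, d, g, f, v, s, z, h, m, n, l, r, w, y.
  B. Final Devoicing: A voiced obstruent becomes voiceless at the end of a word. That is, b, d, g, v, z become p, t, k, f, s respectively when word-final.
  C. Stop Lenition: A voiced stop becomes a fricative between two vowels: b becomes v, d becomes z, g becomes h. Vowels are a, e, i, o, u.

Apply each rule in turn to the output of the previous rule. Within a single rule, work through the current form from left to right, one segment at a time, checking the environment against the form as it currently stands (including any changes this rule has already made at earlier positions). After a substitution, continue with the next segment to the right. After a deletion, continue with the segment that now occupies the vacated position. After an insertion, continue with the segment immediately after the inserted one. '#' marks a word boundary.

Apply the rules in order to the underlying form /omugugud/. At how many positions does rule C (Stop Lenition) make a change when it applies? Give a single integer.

2

A Geminate Reduction: no change — [omugugud]
B Final Devoicing: [omugugud] → [omugugut]
C Stop Lenition: [omugugut] → [omuhuhut]
Rule C changed 2 position(s).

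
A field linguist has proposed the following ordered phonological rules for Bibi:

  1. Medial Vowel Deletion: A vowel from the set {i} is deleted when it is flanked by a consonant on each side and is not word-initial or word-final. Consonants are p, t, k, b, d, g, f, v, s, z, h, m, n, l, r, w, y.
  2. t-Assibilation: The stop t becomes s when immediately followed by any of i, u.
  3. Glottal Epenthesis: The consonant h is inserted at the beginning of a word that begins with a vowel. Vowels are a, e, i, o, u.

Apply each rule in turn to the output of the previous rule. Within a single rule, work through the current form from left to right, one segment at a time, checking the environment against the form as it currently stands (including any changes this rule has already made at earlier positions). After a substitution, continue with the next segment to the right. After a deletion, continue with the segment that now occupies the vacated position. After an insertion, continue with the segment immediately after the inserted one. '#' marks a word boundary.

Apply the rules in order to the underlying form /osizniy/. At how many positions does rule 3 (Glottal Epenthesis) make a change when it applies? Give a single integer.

1

1 Medial Vowel Deletion: [osizniy] → [oszny]
2 t-Assibilation: no change — [oszny]
3 Glottal Epenthesis: [oszny] → [hoszny]
Rule 3 changed 1 position(s).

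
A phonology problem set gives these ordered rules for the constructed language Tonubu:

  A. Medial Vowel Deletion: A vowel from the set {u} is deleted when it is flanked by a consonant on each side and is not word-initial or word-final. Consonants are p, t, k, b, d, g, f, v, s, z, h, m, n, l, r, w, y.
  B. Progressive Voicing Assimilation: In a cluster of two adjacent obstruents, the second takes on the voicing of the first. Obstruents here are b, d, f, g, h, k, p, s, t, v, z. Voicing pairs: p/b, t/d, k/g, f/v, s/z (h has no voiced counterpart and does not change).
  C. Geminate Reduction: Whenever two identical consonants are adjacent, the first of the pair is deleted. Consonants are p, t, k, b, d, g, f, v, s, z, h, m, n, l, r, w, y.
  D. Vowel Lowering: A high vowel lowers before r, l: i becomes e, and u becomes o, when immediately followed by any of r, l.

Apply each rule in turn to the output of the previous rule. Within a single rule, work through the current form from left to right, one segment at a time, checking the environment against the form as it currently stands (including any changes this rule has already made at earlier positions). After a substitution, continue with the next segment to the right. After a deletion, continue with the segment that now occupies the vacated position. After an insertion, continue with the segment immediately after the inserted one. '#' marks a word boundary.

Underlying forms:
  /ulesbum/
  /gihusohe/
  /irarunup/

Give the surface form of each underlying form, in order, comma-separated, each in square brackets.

[olespm], [gihsohe], [erarnp]

/ulesbum/:
  A Medial Vowel Deletion: [ulesbum] → [ulesbm]
  B Progressive Voicing Assimilation: [ulesbm] → [ulespm]
  C Geminate Reduction: no change — [ulespm]
  D Vowel Lowering: [ulespm] → [olespm]
/gihusohe/:
  A Medial Vowel Deletion: [gihusohe] → [gihsohe]
  B Progressive Voicing Assimilation: no change — [gihsohe]
  C Geminate Reduction: no change — [gihsohe]
  D Vowel Lowering: no change — [gihsohe]
/irarunup/:
  A Medial Vowel Deletion: [irarunup] → [irarnp]
  B Progressive Voicing Assimilation: no change — [irarnp]
  C Geminate Reduction: no change — [irarnp]
  D Vowel Lowering: [irarnp] → [erarnp]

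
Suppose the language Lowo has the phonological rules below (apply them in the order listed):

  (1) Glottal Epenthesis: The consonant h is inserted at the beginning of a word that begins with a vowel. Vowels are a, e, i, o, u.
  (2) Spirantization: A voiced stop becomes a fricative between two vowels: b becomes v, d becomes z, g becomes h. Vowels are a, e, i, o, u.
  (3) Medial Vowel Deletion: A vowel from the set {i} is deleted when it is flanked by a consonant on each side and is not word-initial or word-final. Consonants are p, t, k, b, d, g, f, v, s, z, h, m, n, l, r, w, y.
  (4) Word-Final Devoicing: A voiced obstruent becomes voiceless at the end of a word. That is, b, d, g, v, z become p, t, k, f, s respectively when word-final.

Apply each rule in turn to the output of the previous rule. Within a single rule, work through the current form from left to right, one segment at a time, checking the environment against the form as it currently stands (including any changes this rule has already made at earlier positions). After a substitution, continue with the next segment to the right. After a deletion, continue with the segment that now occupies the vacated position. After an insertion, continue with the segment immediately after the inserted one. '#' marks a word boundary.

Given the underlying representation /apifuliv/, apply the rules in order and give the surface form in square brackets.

(1) Glottal Epenthesis: [apifuliv] → [hapifuliv]
(2) Spirantization: no change — [hapifuliv]
(3) Medial Vowel Deletion: [hapifuliv] → [hapfulv]
(4) Word-Final Devoicing: [hapfulv] → [hapfulf]

[hapfulf]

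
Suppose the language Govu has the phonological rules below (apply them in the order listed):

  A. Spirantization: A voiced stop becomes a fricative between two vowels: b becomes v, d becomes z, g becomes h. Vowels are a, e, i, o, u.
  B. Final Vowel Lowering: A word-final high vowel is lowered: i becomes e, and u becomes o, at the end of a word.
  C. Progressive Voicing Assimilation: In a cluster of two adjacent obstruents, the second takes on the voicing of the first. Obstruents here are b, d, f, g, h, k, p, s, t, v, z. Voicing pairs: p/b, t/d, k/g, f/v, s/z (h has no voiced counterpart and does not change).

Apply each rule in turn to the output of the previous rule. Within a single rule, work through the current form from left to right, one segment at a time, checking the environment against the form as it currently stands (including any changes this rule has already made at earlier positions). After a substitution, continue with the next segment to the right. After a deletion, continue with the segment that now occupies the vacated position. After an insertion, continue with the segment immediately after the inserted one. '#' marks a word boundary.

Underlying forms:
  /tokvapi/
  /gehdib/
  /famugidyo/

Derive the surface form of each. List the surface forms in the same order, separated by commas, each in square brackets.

/tokvapi/:
  A Spirantization: no change — [tokvapi]
  B Final Vowel Lowering: [tokvapi] → [tokvape]
  C Progressive Voicing Assimilation: [tokvape] → [tokfape]
/gehdib/:
  A Spirantization: no change — [gehdib]
  B Final Vowel Lowering: no change — [gehdib]
  C Progressive Voicing Assimilation: [gehdib] → [gehtib]
/famugidyo/:
  A Spirantization: [famugidyo] → [famuhidyo]
  B Final Vowel Lowering: no change — [famuhidyo]
  C Progressive Voicing Assimilation: no change — [famuhidyo]

[tokfape], [gehtib], [famuhidyo]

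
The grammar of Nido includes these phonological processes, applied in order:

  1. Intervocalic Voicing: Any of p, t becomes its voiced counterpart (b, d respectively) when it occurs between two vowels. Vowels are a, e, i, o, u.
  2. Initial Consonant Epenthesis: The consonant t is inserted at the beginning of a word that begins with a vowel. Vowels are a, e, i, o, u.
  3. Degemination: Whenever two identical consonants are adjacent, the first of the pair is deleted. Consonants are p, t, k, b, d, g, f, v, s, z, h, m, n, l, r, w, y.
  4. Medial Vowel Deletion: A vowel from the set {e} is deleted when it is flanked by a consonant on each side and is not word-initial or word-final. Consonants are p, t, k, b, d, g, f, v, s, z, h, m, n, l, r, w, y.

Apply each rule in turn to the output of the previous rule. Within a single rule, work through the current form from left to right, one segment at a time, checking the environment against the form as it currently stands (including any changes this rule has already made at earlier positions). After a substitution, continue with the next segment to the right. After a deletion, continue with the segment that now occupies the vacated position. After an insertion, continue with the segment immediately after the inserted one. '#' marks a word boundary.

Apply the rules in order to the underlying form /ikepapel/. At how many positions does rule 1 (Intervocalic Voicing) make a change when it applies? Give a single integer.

1 Intervocalic Voicing: [ikepapel] → [ikebabel]
2 Initial Consonant Epenthesis: [ikebabel] → [tikebabel]
3 Degemination: no change — [tikebabel]
4 Medial Vowel Deletion: [tikebabel] → [tikbabl]
Rule 1 changed 2 position(s).

2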